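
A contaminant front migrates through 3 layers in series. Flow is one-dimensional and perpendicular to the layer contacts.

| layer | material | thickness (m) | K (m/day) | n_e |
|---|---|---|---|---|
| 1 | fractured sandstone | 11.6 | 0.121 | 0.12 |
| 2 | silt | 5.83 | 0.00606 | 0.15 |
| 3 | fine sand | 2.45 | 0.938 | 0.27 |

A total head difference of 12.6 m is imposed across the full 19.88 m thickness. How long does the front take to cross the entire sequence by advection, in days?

With flow normal to the layers, continuity requires the same specific discharge q through every layer.
Σ(b_i/K_i) = 11.6/0.121 + 5.83/0.00606 + 2.45/0.938 = 1061 d.
q = Δh / Σ(b_i/K_i) = 12.6 / 1061 = 0.01188 m/day.
In each layer the seepage velocity is v_i = q/n_i, so the layer transit time is t_i = b_i·n_i / q:
  layer 1 (fractured sandstone): t_1 = 11.6 × 0.12 / 0.01188 = 117.2 d
  layer 2 (silt): t_2 = 5.83 × 0.15 / 0.01188 = 73.61 d
  layer 3 (fine sand): t_3 = 2.45 × 0.27 / 0.01188 = 55.68 d
Total t = Σ t_i = 246.4 days.

246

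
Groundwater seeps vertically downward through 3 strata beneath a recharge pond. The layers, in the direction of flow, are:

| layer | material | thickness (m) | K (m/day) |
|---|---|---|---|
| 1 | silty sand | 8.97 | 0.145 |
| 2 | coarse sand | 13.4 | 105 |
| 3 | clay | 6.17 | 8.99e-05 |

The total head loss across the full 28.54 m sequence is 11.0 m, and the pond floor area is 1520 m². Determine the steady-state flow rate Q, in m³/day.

Flow is perpendicular to layering, so the layers act in series and the equivalent K is the thickness-weighted harmonic mean.
Total thickness L = 8.97 + 13.4 + 6.17 = 28.54 m.
Σ(b_i/K_i) = 8.97/0.145 + 13.4/105 + 6.17/8.99e-05 = 68694 d.
K_eq = L / Σ(b_i/K_i) = 28.54 / 68694 = 0.0004155 m/day.
Q = K_eq · A · (Δh/L) = 0.0004155 × 1520 × (11.0/28.54) = 0.2434 m³/day.

0.243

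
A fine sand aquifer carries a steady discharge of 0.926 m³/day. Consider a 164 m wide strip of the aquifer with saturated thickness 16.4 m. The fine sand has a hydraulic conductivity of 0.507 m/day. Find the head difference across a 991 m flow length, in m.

0.673

Cross-sectional area A = 164 × 16.4 = 2690 m².
From Q = K·A·i, i = Q / (K·A) = 0.926 / (0.5070 × 2690) = 0.0006791.
Head loss Δh = i · L = 0.0006791 × 991 = 0.6730 m.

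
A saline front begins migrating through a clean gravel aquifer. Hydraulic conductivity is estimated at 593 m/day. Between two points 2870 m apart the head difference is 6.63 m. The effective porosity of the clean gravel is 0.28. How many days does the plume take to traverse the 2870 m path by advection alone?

587

Hydraulic gradient i = Δh / L = 6.63 / 2870 = 0.002310.
Darcy flux q = K · i = 593.0 × 0.002310 = 1.370 m/day.
Seepage velocity v = q / n_e = 1.370 / 0.28 = 4.892 m/day.
Travel time t = L / v = 2870 / 4.892 = 586.6 days.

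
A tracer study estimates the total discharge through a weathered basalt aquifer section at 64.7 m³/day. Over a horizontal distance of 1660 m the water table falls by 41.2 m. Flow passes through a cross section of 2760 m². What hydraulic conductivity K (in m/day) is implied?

0.945

Hydraulic gradient i = Δh / L = 41.2 / 1660 = 0.02482.
From Q = K·A·i, K = Q / (A·i) = 64.7 / (2760 × 0.02482) = 0.9445 m/day.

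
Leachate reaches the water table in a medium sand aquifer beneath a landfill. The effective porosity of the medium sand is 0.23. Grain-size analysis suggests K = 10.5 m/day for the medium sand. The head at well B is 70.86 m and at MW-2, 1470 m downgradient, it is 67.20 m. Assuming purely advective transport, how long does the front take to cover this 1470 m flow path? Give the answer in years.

Hydraulic gradient i = (70.86 − 67.20) / 1470 = 3.66 / 1470 = 0.002490.
Darcy flux q = K · i = 10.50 × 0.002490 = 0.02614 m/day.
Seepage velocity v = q / n_e = 0.02614 / 0.23 = 0.1137 m/day.
Travel time t = L / v = 1470 / 0.1137 = 12933 days = 35.41 years.

35.4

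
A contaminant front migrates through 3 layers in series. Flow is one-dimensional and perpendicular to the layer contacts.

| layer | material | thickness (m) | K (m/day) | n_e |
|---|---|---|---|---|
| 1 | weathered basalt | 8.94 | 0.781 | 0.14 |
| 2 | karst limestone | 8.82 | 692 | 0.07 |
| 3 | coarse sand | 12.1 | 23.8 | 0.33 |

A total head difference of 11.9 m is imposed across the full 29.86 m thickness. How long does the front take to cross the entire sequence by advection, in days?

5.90

With flow normal to the layers, continuity requires the same specific discharge q through every layer.
Σ(b_i/K_i) = 8.94/0.781 + 8.82/692 + 12.1/23.8 = 11.97 d.
q = Δh / Σ(b_i/K_i) = 11.9 / 11.97 = 0.9943 m/day.
In each layer the seepage velocity is v_i = q/n_i, so the layer transit time is t_i = b_i·n_i / q:
  layer 1 (weathered basalt): t_1 = 8.94 × 0.14 / 0.9943 = 1.259 d
  layer 2 (karst limestone): t_2 = 8.82 × 0.07 / 0.9943 = 0.6209 d
  layer 3 (coarse sand): t_3 = 12.1 × 0.33 / 0.9943 = 4.016 d
Total t = Σ t_i = 5.896 days.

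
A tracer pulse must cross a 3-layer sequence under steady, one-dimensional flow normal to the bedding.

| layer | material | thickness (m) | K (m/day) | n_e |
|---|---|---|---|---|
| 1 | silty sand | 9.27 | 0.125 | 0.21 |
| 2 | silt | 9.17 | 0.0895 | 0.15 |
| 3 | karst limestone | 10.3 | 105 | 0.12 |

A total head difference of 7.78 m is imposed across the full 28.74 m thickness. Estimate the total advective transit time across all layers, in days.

With flow normal to the layers, continuity requires the same specific discharge q through every layer.
Σ(b_i/K_i) = 9.27/0.125 + 9.17/0.0895 + 10.3/105 = 176.7 d.
q = Δh / Σ(b_i/K_i) = 7.78 / 176.7 = 0.04403 m/day.
In each layer the seepage velocity is v_i = q/n_i, so the layer transit time is t_i = b_i·n_i / q:
  layer 1 (silty sand): t_1 = 9.27 × 0.21 / 0.04403 = 44.22 d
  layer 2 (silt): t_2 = 9.17 × 0.15 / 0.04403 = 31.24 d
  layer 3 (karst limestone): t_3 = 10.3 × 0.12 / 0.04403 = 28.07 d
Total t = Σ t_i = 103.5 days.

104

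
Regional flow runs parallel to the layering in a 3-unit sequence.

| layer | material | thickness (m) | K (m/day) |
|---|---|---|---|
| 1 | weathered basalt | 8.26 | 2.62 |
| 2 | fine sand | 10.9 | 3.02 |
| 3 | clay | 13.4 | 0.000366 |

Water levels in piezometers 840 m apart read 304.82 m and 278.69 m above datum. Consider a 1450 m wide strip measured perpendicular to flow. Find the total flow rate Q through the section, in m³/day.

Flow is parallel to layering, so each bed carries its own Darcy discharge and the transmissivities add.
Σ(K_i·b_i) = 2.62×8.26 + 3.02×10.9 + 0.000366×13.4 = 54.56 m²/day.
Hydraulic gradient i = (304.82 − 278.69) / 840 = 26.13 / 840 = 0.03111.
Q = Σ(K_i·b_i) · W · i = 54.56 × 1450 × 0.03111 = 2461 m³/day.

2460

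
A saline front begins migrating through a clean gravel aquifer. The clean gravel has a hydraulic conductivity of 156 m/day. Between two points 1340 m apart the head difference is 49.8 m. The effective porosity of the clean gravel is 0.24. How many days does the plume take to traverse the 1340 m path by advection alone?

55.5

Hydraulic gradient i = Δh / L = 49.8 / 1340 = 0.03716.
Darcy flux q = K · i = 156.0 × 0.03716 = 5.798 m/day.
Seepage velocity v = q / n_e = 5.798 / 0.24 = 24.16 m/day.
Travel time t = L / v = 1340 / 24.16 = 55.47 days.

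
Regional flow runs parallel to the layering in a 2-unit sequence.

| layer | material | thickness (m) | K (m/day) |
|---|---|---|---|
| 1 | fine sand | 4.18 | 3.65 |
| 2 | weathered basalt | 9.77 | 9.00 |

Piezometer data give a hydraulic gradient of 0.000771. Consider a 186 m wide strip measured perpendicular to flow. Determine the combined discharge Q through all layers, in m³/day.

Flow is parallel to layering, so each bed carries its own Darcy discharge and the transmissivities add.
Σ(K_i·b_i) = 3.65×4.18 + 9.00×9.77 = 103.2 m²/day.
Hydraulic gradient i = 0.000771.
Q = Σ(K_i·b_i) · W · i = 103.2 × 186 × 0.0007710 = 14.80 m³/day.

14.8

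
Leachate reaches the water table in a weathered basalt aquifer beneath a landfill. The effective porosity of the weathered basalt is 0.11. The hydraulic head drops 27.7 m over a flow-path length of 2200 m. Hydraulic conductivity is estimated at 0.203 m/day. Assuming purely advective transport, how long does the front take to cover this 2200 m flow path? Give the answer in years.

259

Hydraulic gradient i = Δh / L = 27.7 / 2200 = 0.01259.
Darcy flux q = K · i = 0.2030 × 0.01259 = 0.002556 m/day.
Seepage velocity v = q / n_e = 0.002556 / 0.11 = 0.02324 m/day.
Travel time t = L / v = 2200 / 0.02324 = 94681 days = 259.2 years.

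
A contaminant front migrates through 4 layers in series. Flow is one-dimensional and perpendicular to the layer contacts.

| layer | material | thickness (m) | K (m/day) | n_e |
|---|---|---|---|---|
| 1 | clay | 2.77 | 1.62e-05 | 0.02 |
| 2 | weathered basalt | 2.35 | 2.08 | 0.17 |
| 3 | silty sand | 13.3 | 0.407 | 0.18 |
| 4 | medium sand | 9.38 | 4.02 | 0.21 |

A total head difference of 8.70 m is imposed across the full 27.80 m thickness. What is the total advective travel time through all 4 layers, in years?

259

With flow normal to the layers, continuity requires the same specific discharge q through every layer.
Σ(b_i/K_i) = 2.77/1.62e-05 + 2.35/2.08 + 13.3/0.407 + 9.38/4.02 = 1.710e+05 d.
q = Δh / Σ(b_i/K_i) = 8.70 / 1.710e+05 = 5.087e-05 m/day.
In each layer the seepage velocity is v_i = q/n_i, so the layer transit time is t_i = b_i·n_i / q:
  layer 1 (clay): t_1 = 2.77 × 0.02 / 5.087e-05 = 1089 d
  layer 2 (weathered basalt): t_2 = 2.35 × 0.17 / 5.087e-05 = 7853 d
  layer 3 (silty sand): t_3 = 13.3 × 0.18 / 5.087e-05 = 47061 d
  layer 4 (medium sand): t_4 = 9.38 × 0.21 / 5.087e-05 = 38722 d
Total t = Σ t_i = 94726 days = 259.3 years.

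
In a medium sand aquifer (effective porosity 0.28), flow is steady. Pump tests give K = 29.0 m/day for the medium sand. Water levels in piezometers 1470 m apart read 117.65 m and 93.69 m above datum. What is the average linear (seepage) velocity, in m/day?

1.69

Hydraulic gradient i = (117.65 − 93.69) / 1470 = 23.96 / 1470 = 0.01630.
Darcy flux q = K · i = 29.00 × 0.01630 = 0.4727 m/day.
Seepage velocity v = q / n_e = 0.4727 / 0.28 = 1.688 m/day.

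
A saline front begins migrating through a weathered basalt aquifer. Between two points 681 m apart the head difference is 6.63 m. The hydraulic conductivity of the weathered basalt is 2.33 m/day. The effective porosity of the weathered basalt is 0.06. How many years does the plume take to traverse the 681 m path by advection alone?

Hydraulic gradient i = Δh / L = 6.63 / 681 = 0.009736.
Darcy flux q = K · i = 2.330 × 0.009736 = 0.02268 m/day.
Seepage velocity v = q / n_e = 0.02268 / 0.06 = 0.3781 m/day.
Travel time t = L / v = 681 / 0.3781 = 1801 days = 4.932 years.

4.93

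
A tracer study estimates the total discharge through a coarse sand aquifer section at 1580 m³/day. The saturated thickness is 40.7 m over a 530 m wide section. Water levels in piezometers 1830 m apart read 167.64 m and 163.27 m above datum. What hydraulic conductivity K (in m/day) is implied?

Cross-sectional area A = 530 × 40.7 = 21571 m².
Hydraulic gradient i = (167.64 − 163.27) / 1830 = 4.37 / 1830 = 0.002388.
From Q = K·A·i, K = Q / (A·i) = 1580 / (21571 × 0.002388) = 30.67 m/day.

30.7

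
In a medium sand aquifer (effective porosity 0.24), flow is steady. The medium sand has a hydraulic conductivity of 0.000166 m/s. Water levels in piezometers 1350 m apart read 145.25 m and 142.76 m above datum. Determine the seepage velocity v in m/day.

Convert K: 0.000166 m/s × 86400 = 14.34 m/day.
Hydraulic gradient i = (145.25 − 142.76) / 1350 = 2.49 / 1350 = 0.001844.
Darcy flux q = K · i = 14.34 × 0.001844 = 0.02645 m/day.
Seepage velocity v = q / n_e = 0.02645 / 0.24 = 0.1102 m/day.

0.110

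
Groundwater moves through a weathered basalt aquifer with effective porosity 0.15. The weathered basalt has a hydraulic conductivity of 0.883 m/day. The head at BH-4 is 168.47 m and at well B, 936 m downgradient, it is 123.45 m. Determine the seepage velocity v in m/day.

Hydraulic gradient i = (168.47 − 123.45) / 936 = 45.02 / 936 = 0.04810.
Darcy flux q = K · i = 0.8830 × 0.04810 = 0.04247 m/day.
Seepage velocity v = q / n_e = 0.04247 / 0.15 = 0.2831 m/day.

0.283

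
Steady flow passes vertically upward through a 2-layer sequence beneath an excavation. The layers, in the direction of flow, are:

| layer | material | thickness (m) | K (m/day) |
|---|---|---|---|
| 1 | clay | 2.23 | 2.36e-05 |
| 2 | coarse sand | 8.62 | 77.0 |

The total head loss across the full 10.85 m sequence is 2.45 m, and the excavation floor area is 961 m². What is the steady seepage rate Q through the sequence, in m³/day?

0.0249

Flow is perpendicular to layering, so the layers act in series and the equivalent K is the thickness-weighted harmonic mean.
Total thickness L = 2.23 + 8.62 = 10.85 m.
Σ(b_i/K_i) = 2.23/2.36e-05 + 8.62/77.0 = 94492 d.
K_eq = L / Σ(b_i/K_i) = 10.85 / 94492 = 0.0001148 m/day.
Q = K_eq · A · (Δh/L) = 0.0001148 × 961 × (2.45/10.85) = 0.02492 m³/day.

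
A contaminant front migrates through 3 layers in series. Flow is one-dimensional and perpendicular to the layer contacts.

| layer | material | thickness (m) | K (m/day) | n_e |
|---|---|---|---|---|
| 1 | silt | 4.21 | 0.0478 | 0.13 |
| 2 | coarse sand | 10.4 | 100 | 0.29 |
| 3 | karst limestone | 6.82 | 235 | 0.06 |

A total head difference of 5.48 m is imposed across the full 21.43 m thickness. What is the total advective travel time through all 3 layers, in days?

With flow normal to the layers, continuity requires the same specific discharge q through every layer.
Σ(b_i/K_i) = 4.21/0.0478 + 10.4/100 + 6.82/235 = 88.21 d.
q = Δh / Σ(b_i/K_i) = 5.48 / 88.21 = 0.06213 m/day.
In each layer the seepage velocity is v_i = q/n_i, so the layer transit time is t_i = b_i·n_i / q:
  layer 1 (silt): t_1 = 4.21 × 0.13 / 0.06213 = 8.810 d
  layer 2 (coarse sand): t_2 = 10.4 × 0.29 / 0.06213 = 48.55 d
  layer 3 (karst limestone): t_3 = 6.82 × 0.06 / 0.06213 = 6.587 d
Total t = Σ t_i = 63.94 days.

63.9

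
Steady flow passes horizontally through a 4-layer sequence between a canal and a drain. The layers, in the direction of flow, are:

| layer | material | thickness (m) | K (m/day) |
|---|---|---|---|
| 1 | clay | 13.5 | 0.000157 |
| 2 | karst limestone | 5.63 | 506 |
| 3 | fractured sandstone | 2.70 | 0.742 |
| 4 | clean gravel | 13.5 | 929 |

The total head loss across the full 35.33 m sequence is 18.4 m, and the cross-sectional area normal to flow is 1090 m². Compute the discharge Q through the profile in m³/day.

Flow is perpendicular to layering, so the layers act in series and the equivalent K is the thickness-weighted harmonic mean.
Total thickness L = 13.5 + 5.63 + 2.70 + 13.5 = 35.33 m.
Σ(b_i/K_i) = 13.5/0.000157 + 5.63/506 + 2.70/0.742 + 13.5/929 = 85991 d.
K_eq = L / Σ(b_i/K_i) = 35.33 / 85991 = 0.0004109 m/day.
Q = K_eq · A · (Δh/L) = 0.0004109 × 1090 × (18.4/35.33) = 0.2332 m³/day.

0.233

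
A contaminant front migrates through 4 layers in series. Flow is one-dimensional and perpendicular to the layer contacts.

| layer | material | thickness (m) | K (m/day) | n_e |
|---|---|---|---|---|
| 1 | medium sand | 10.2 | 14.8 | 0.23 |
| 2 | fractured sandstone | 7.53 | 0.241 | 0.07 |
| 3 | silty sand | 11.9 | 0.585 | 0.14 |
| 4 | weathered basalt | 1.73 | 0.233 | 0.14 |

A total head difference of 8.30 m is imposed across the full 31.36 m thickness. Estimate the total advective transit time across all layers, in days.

34.4

With flow normal to the layers, continuity requires the same specific discharge q through every layer.
Σ(b_i/K_i) = 10.2/14.8 + 7.53/0.241 + 11.9/0.585 + 1.73/0.233 = 59.70 d.
q = Δh / Σ(b_i/K_i) = 8.30 / 59.70 = 0.1390 m/day.
In each layer the seepage velocity is v_i = q/n_i, so the layer transit time is t_i = b_i·n_i / q:
  layer 1 (medium sand): t_1 = 10.2 × 0.23 / 0.1390 = 16.87 d
  layer 2 (fractured sandstone): t_2 = 7.53 × 0.07 / 0.1390 = 3.791 d
  layer 3 (silty sand): t_3 = 11.9 × 0.14 / 0.1390 = 11.98 d
  layer 4 (weathered basalt): t_4 = 1.73 × 0.14 / 0.1390 = 1.742 d
Total t = Σ t_i = 34.39 days.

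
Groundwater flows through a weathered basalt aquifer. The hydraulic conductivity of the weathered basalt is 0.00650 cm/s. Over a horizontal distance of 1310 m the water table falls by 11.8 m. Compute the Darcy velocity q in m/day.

0.0506

Convert K: 0.00650 cm/s × 864 = 5.616 m/day.
Hydraulic gradient i = Δh / L = 11.8 / 1310 = 0.009008.
Specific discharge q = K · i = 5.616 × 0.009008 = 0.05059 m/day.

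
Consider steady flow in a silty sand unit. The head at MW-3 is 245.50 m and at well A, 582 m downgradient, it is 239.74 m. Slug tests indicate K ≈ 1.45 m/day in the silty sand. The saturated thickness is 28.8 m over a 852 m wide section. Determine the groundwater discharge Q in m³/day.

Cross-sectional area A = 852 × 28.8 = 24538 m².
Hydraulic gradient i = (245.50 − 239.74) / 582 = 5.76 / 582 = 0.009897.
Darcy's law: Q = K · A · i = 1.450 × 24538 × 0.009897 = 352.1 m³/day.

352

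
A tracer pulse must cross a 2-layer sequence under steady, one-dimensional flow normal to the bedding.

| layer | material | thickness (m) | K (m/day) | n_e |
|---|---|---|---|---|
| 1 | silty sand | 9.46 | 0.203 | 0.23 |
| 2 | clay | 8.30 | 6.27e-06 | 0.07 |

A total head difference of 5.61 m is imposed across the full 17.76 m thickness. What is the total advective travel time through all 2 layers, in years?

With flow normal to the layers, continuity requires the same specific discharge q through every layer.
Σ(b_i/K_i) = 9.46/0.203 + 8.30/6.27e-06 = 1.324e+06 d.
q = Δh / Σ(b_i/K_i) = 5.61 / 1.324e+06 = 4.238e-06 m/day.
In each layer the seepage velocity is v_i = q/n_i, so the layer transit time is t_i = b_i·n_i / q:
  layer 1 (silty sand): t_1 = 9.46 × 0.23 / 4.238e-06 = 5.134e+05 d
  layer 2 (clay): t_2 = 8.30 × 0.07 / 4.238e-06 = 1.371e+05 d
Total t = Σ t_i = 6.505e+05 days = 1781 years.

1780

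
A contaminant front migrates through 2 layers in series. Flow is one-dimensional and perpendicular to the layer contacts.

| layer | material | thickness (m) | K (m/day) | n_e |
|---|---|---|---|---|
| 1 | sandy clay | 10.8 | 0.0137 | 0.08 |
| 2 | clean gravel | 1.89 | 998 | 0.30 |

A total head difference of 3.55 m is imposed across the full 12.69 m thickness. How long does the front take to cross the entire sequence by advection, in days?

318

With flow normal to the layers, continuity requires the same specific discharge q through every layer.
Σ(b_i/K_i) = 10.8/0.0137 + 1.89/998 = 788.3 d.
q = Δh / Σ(b_i/K_i) = 3.55 / 788.3 = 0.004503 m/day.
In each layer the seepage velocity is v_i = q/n_i, so the layer transit time is t_i = b_i·n_i / q:
  layer 1 (sandy clay): t_1 = 10.8 × 0.08 / 0.004503 = 191.9 d
  layer 2 (clean gravel): t_2 = 1.89 × 0.30 / 0.004503 = 125.9 d
Total t = Σ t_i = 317.8 days.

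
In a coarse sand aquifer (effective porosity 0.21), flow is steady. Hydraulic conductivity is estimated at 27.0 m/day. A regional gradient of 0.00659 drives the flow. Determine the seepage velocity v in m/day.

0.847

Hydraulic gradient i = 0.00659.
Darcy flux q = K · i = 27.00 × 0.006590 = 0.1779 m/day.
Seepage velocity v = q / n_e = 0.1779 / 0.21 = 0.8473 m/day.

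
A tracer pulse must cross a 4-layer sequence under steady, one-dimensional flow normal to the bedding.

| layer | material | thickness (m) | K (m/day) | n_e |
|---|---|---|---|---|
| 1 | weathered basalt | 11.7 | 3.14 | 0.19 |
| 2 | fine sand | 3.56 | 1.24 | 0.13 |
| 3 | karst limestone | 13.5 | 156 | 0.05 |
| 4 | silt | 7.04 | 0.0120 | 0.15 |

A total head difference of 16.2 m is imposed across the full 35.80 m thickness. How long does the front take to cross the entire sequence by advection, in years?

0.443

With flow normal to the layers, continuity requires the same specific discharge q through every layer.
Σ(b_i/K_i) = 11.7/3.14 + 3.56/1.24 + 13.5/156 + 7.04/0.0120 = 593.4 d.
q = Δh / Σ(b_i/K_i) = 16.2 / 593.4 = 0.02730 m/day.
In each layer the seepage velocity is v_i = q/n_i, so the layer transit time is t_i = b_i·n_i / q:
  layer 1 (weathered basalt): t_1 = 11.7 × 0.19 / 0.02730 = 81.42 d
  layer 2 (fine sand): t_2 = 3.56 × 0.13 / 0.02730 = 16.95 d
  layer 3 (karst limestone): t_3 = 13.5 × 0.05 / 0.02730 = 24.72 d
  layer 4 (silt): t_4 = 7.04 × 0.15 / 0.02730 = 38.68 d
Total t = Σ t_i = 161.8 days = 0.4429 years.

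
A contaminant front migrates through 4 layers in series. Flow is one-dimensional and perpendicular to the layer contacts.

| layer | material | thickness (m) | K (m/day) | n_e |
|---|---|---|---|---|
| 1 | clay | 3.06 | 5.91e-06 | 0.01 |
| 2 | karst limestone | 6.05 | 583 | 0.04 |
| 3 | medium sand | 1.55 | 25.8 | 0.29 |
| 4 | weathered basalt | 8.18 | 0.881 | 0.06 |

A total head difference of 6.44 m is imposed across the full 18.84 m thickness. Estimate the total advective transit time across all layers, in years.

267

With flow normal to the layers, continuity requires the same specific discharge q through every layer.
Σ(b_i/K_i) = 3.06/5.91e-06 + 6.05/583 + 1.55/25.8 + 8.18/0.881 = 5.178e+05 d.
q = Δh / Σ(b_i/K_i) = 6.44 / 5.178e+05 = 1.244e-05 m/day.
In each layer the seepage velocity is v_i = q/n_i, so the layer transit time is t_i = b_i·n_i / q:
  layer 1 (clay): t_1 = 3.06 × 0.01 / 1.244e-05 = 2460 d
  layer 2 (karst limestone): t_2 = 6.05 × 0.04 / 1.244e-05 = 19457 d
  layer 3 (medium sand): t_3 = 1.55 × 0.29 / 1.244e-05 = 36140 d
  layer 4 (weathered basalt): t_4 = 8.18 × 0.06 / 1.244e-05 = 39460 d
Total t = Σ t_i = 97517 days = 267.0 years.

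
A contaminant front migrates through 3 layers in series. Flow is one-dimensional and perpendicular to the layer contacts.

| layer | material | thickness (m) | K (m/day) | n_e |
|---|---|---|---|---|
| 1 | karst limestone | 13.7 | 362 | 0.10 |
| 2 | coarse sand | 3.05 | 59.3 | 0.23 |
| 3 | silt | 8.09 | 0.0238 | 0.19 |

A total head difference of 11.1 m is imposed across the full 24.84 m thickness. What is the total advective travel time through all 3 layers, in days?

With flow normal to the layers, continuity requires the same specific discharge q through every layer.
Σ(b_i/K_i) = 13.7/362 + 3.05/59.3 + 8.09/0.0238 = 340.0 d.
q = Δh / Σ(b_i/K_i) = 11.1 / 340.0 = 0.03265 m/day.
In each layer the seepage velocity is v_i = q/n_i, so the layer transit time is t_i = b_i·n_i / q:
  layer 1 (karst limestone): t_1 = 13.7 × 0.10 / 0.03265 = 41.96 d
  layer 2 (coarse sand): t_2 = 3.05 × 0.23 / 0.03265 = 21.49 d
  layer 3 (silt): t_3 = 8.09 × 0.19 / 0.03265 = 47.08 d
Total t = Σ t_i = 110.5 days.

111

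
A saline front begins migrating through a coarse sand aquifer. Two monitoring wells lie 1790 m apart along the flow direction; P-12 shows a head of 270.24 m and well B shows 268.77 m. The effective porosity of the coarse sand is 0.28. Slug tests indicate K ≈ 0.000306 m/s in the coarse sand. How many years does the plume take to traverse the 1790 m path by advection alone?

Convert K: 0.000306 m/s × 86400 = 26.44 m/day.
Hydraulic gradient i = (270.24 − 268.77) / 1790 = 1.47 / 1790 = 0.0008212.
Darcy flux q = K · i = 26.44 × 0.0008212 = 0.02171 m/day.
Seepage velocity v = q / n_e = 0.02171 / 0.28 = 0.07754 m/day.
Travel time t = L / v = 1790 / 0.07754 = 23084 days = 63.20 years.

63.2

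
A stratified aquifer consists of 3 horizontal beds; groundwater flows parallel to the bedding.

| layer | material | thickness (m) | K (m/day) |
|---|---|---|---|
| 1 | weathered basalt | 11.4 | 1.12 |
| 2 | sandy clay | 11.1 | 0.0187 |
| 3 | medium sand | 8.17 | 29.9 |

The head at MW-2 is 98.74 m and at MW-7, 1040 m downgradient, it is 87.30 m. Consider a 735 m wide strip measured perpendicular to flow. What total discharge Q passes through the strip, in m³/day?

2080

Flow is parallel to layering, so each bed carries its own Darcy discharge and the transmissivities add.
Σ(K_i·b_i) = 1.12×11.4 + 0.0187×11.1 + 29.9×8.17 = 257.3 m²/day.
Hydraulic gradient i = (98.74 − 87.30) / 1040 = 11.44 / 1040 = 0.01100.
Q = Σ(K_i·b_i) · W · i = 257.3 × 735 × 0.01100 = 2080 m³/day.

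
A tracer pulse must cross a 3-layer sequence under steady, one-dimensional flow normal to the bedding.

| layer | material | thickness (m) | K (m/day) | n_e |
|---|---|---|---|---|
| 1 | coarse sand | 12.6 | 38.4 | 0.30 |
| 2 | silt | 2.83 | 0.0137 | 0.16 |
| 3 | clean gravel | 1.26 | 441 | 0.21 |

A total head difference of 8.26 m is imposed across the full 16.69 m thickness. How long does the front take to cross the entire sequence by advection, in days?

113

With flow normal to the layers, continuity requires the same specific discharge q through every layer.
Σ(b_i/K_i) = 12.6/38.4 + 2.83/0.0137 + 1.26/441 = 206.9 d.
q = Δh / Σ(b_i/K_i) = 8.26 / 206.9 = 0.03992 m/day.
In each layer the seepage velocity is v_i = q/n_i, so the layer transit time is t_i = b_i·n_i / q:
  layer 1 (coarse sand): t_1 = 12.6 × 0.30 / 0.03992 = 94.68 d
  layer 2 (silt): t_2 = 2.83 × 0.16 / 0.03992 = 11.34 d
  layer 3 (clean gravel): t_3 = 1.26 × 0.21 / 0.03992 = 6.628 d
Total t = Σ t_i = 112.7 days.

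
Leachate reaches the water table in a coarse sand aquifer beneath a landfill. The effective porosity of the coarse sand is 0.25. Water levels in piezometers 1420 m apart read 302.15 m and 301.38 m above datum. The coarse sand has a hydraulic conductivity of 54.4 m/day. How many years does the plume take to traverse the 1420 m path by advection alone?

Hydraulic gradient i = (302.15 − 301.38) / 1420 = 0.77 / 1420 = 0.0005423.
Darcy flux q = K · i = 54.40 × 0.0005423 = 0.02950 m/day.
Seepage velocity v = q / n_e = 0.02950 / 0.25 = 0.1180 m/day.
Travel time t = L / v = 1420 / 0.1180 = 12034 days = 32.95 years.

32.9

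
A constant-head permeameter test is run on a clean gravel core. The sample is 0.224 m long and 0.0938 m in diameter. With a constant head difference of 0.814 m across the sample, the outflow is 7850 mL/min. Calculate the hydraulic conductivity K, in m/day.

Cross-sectional area A = π·(d/2)² = π × (0.0938/2)² = 0.006910 m².
Convert discharge: 7850 mL/min = 0.0001308 m³/s.
Darcy's law rearranged: K = Q·L / (A·Δh) = 0.0001308 × 0.224 / (0.006910 × 0.814) = 0.005210 m/s = 450.2 m/day.

450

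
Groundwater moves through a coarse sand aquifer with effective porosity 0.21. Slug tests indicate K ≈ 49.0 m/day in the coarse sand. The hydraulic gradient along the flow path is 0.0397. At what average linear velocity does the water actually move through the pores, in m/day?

Hydraulic gradient i = 0.0397.
Darcy flux q = K · i = 49.00 × 0.03970 = 1.945 m/day.
Seepage velocity v = q / n_e = 1.945 / 0.21 = 9.263 m/day.

9.26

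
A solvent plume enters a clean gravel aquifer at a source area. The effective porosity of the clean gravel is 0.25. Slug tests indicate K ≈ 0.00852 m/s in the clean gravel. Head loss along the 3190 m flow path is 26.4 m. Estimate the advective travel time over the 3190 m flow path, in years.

Convert K: 0.00852 m/s × 86400 = 736.1 m/day.
Hydraulic gradient i = Δh / L = 26.4 / 3190 = 0.008276.
Darcy flux q = K · i = 736.1 × 0.008276 = 6.092 m/day.
Seepage velocity v = q / n_e = 6.092 / 0.25 = 24.37 m/day.
Travel time t = L / v = 3190 / 24.37 = 130.9 days = 0.3584 years.

0.358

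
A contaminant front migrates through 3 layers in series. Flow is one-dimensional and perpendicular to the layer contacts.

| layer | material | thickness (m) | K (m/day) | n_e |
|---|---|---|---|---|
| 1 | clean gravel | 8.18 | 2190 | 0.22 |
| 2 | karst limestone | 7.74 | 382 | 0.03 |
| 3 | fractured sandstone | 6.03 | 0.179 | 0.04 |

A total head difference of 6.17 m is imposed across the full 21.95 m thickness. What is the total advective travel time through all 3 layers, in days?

12.4

With flow normal to the layers, continuity requires the same specific discharge q through every layer.
Σ(b_i/K_i) = 8.18/2190 + 7.74/382 + 6.03/0.179 = 33.71 d.
q = Δh / Σ(b_i/K_i) = 6.17 / 33.71 = 0.1830 m/day.
In each layer the seepage velocity is v_i = q/n_i, so the layer transit time is t_i = b_i·n_i / q:
  layer 1 (clean gravel): t_1 = 8.18 × 0.22 / 0.1830 = 9.833 d
  layer 2 (karst limestone): t_2 = 7.74 × 0.03 / 0.1830 = 1.269 d
  layer 3 (fractured sandstone): t_3 = 6.03 × 0.04 / 0.1830 = 1.318 d
Total t = Σ t_i = 12.42 days.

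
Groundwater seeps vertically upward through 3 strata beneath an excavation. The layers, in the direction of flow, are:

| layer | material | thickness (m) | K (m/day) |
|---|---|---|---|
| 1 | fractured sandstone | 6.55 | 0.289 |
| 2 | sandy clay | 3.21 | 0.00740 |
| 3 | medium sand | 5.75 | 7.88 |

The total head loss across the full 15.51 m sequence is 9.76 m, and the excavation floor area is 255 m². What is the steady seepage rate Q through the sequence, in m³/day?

5.44

Flow is perpendicular to layering, so the layers act in series and the equivalent K is the thickness-weighted harmonic mean.
Total thickness L = 6.55 + 3.21 + 5.75 = 15.51 m.
Σ(b_i/K_i) = 6.55/0.289 + 3.21/0.00740 + 5.75/7.88 = 457.2 d.
K_eq = L / Σ(b_i/K_i) = 15.51 / 457.2 = 0.03393 m/day.
Q = K_eq · A · (Δh/L) = 0.03393 × 255 × (9.76/15.51) = 5.444 m³/day.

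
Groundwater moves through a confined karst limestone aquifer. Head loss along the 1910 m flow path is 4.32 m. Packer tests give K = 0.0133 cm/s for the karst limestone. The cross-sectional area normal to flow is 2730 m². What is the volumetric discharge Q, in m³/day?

71.0

Convert K: 0.0133 cm/s × 864 = 11.49 m/day.
Hydraulic gradient i = Δh / L = 4.32 / 1910 = 0.002262.
Darcy's law: Q = K · A · i = 11.49 × 2730 × 0.002262 = 70.95 m³/day.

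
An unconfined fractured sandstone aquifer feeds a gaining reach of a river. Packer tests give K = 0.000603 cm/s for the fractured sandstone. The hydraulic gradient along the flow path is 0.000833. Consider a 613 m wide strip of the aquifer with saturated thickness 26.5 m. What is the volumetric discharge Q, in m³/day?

7.05

Convert K: 0.000603 cm/s × 864 = 0.5210 m/day.
Cross-sectional area A = 613 × 26.5 = 16244 m².
Hydraulic gradient i = 0.000833.
Darcy's law: Q = K · A · i = 0.5210 × 16244 × 0.0008330 = 7.050 m³/day.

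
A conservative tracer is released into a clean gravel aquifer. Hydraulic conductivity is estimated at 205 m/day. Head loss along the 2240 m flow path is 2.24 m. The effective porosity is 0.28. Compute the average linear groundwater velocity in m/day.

Hydraulic gradient i = Δh / L = 2.24 / 2240 = 0.001000.
Darcy flux q = K · i = 205.0 × 0.001000 = 0.2050 m/day.
Seepage velocity v = q / n_e = 0.2050 / 0.28 = 0.7321 m/day.

0.732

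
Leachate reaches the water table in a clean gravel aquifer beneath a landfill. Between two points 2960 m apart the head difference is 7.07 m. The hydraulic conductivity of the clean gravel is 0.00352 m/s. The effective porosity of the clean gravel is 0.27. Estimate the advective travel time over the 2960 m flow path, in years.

Convert K: 0.00352 m/s × 86400 = 304.1 m/day.
Hydraulic gradient i = Δh / L = 7.07 / 2960 = 0.002389.
Darcy flux q = K · i = 304.1 × 0.002389 = 0.7264 m/day.
Seepage velocity v = q / n_e = 0.7264 / 0.27 = 2.690 m/day.
Travel time t = L / v = 2960 / 2.690 = 1100 days = 3.012 years.

3.01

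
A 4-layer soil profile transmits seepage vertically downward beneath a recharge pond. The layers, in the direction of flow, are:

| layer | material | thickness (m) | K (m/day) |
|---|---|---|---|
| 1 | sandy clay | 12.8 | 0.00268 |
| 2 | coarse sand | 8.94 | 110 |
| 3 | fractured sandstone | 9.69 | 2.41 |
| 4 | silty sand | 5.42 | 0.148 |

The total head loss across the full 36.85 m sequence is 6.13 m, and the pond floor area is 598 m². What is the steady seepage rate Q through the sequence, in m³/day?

Flow is perpendicular to layering, so the layers act in series and the equivalent K is the thickness-weighted harmonic mean.
Total thickness L = 12.8 + 8.94 + 9.69 + 5.42 = 36.85 m.
Σ(b_i/K_i) = 12.8/0.00268 + 8.94/110 + 9.69/2.41 + 5.42/0.148 = 4817 d.
K_eq = L / Σ(b_i/K_i) = 36.85 / 4817 = 0.007650 m/day.
Q = K_eq · A · (Δh/L) = 0.007650 × 598 × (6.13/36.85) = 0.7610 m³/day.

0.761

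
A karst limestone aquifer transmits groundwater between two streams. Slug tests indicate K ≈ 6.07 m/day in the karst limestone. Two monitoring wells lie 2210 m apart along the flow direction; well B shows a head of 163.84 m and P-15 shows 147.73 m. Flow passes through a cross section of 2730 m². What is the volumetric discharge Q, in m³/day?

Hydraulic gradient i = (163.84 − 147.73) / 2210 = 16.11 / 2210 = 0.007290.
Darcy's law: Q = K · A · i = 6.070 × 2730 × 0.007290 = 120.8 m³/day.

121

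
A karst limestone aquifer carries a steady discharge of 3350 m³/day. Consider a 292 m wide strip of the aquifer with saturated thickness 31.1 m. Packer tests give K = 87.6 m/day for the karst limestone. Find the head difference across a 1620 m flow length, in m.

6.82

Cross-sectional area A = 292 × 31.1 = 9081 m².
From Q = K·A·i, i = Q / (K·A) = 3350 / (87.60 × 9081) = 0.004211.
Head loss Δh = i · L = 0.004211 × 1620 = 6.822 m.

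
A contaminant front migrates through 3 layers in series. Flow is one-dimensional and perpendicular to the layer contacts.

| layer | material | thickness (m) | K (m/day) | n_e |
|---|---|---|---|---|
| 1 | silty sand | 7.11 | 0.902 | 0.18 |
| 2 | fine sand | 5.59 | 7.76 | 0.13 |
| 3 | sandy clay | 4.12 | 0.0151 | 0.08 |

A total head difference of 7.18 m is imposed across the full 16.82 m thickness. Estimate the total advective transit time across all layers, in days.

91.6

With flow normal to the layers, continuity requires the same specific discharge q through every layer.
Σ(b_i/K_i) = 7.11/0.902 + 5.59/7.76 + 4.12/0.0151 = 281.5 d.
q = Δh / Σ(b_i/K_i) = 7.18 / 281.5 = 0.02551 m/day.
In each layer the seepage velocity is v_i = q/n_i, so the layer transit time is t_i = b_i·n_i / q:
  layer 1 (silty sand): t_1 = 7.11 × 0.18 / 0.02551 = 50.17 d
  layer 2 (fine sand): t_2 = 5.59 × 0.13 / 0.02551 = 28.49 d
  layer 3 (sandy clay): t_3 = 4.12 × 0.08 / 0.02551 = 12.92 d
Total t = Σ t_i = 91.57 days.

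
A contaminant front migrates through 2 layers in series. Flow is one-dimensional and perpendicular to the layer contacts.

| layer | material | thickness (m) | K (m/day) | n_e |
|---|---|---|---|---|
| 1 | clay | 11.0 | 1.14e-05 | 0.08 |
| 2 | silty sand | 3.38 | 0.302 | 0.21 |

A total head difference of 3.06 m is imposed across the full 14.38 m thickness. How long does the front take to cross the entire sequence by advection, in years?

1370

With flow normal to the layers, continuity requires the same specific discharge q through every layer.
Σ(b_i/K_i) = 11.0/1.14e-05 + 3.38/0.302 = 9.649e+05 d.
q = Δh / Σ(b_i/K_i) = 3.06 / 9.649e+05 = 3.171e-06 m/day.
In each layer the seepage velocity is v_i = q/n_i, so the layer transit time is t_i = b_i·n_i / q:
  layer 1 (clay): t_1 = 11.0 × 0.08 / 3.171e-06 = 2.775e+05 d
  layer 2 (silty sand): t_2 = 3.38 × 0.21 / 3.171e-06 = 2.238e+05 d
Total t = Σ t_i = 5.013e+05 days = 1373 years.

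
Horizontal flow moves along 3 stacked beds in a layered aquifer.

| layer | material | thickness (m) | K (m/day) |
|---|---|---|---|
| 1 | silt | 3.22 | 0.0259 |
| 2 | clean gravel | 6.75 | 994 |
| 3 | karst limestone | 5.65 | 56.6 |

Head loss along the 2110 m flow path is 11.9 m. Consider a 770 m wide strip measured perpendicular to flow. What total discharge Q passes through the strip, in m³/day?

Flow is parallel to layering, so each bed carries its own Darcy discharge and the transmissivities add.
Σ(K_i·b_i) = 0.0259×3.22 + 994×6.75 + 56.6×5.65 = 7029 m²/day.
Hydraulic gradient i = Δh / L = 11.9 / 2110 = 0.005640.
Q = Σ(K_i·b_i) · W · i = 7029 × 770 × 0.005640 = 30526 m³/day.

30500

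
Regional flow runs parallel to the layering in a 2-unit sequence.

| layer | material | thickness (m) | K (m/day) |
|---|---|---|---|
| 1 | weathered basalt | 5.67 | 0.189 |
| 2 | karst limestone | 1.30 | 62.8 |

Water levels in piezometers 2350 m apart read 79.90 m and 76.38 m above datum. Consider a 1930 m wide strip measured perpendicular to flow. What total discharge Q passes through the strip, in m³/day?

Flow is parallel to layering, so each bed carries its own Darcy discharge and the transmissivities add.
Σ(K_i·b_i) = 0.189×5.67 + 62.8×1.30 = 82.71 m²/day.
Hydraulic gradient i = (79.90 − 76.38) / 2350 = 3.52 / 2350 = 0.001498.
Q = Σ(K_i·b_i) · W · i = 82.71 × 1930 × 0.001498 = 239.1 m³/day.

239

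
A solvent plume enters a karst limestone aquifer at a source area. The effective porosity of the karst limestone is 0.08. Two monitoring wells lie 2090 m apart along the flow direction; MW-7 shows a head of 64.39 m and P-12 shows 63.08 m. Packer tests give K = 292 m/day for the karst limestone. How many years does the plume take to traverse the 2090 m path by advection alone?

Hydraulic gradient i = (64.39 − 63.08) / 2090 = 1.31 / 2090 = 0.0006268.
Darcy flux q = K · i = 292.0 × 0.0006268 = 0.1830 m/day.
Seepage velocity v = q / n_e = 0.1830 / 0.08 = 2.288 m/day.
Travel time t = L / v = 2090 / 2.288 = 913.5 days = 2.501 years.

2.50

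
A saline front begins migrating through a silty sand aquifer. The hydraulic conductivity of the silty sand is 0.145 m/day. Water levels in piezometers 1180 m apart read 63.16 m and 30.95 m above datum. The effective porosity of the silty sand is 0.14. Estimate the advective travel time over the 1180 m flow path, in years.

114

Hydraulic gradient i = (63.16 − 30.95) / 1180 = 32.21 / 1180 = 0.02730.
Darcy flux q = K · i = 0.1450 × 0.02730 = 0.003958 m/day.
Seepage velocity v = q / n_e = 0.003958 / 0.14 = 0.02827 m/day.
Travel time t = L / v = 1180 / 0.02827 = 41738 days = 114.3 years.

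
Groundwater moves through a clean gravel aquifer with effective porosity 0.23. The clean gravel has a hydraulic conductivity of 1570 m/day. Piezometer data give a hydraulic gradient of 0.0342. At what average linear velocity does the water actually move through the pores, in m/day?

Hydraulic gradient i = 0.0342.
Darcy flux q = K · i = 1570 × 0.03420 = 53.69 m/day.
Seepage velocity v = q / n_e = 53.69 / 0.23 = 233.5 m/day.

233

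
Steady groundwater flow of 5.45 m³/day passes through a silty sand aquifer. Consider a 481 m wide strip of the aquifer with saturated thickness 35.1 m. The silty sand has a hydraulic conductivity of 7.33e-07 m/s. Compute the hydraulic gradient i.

0.00510

Convert K: 7.33e-07 m/s × 86400 = 0.06333 m/day.
Cross-sectional area A = 481 × 35.1 = 16883 m².
From Q = K·A·i, i = Q / (K·A) = 5.45 / (0.06333 × 16883) = 0.005097.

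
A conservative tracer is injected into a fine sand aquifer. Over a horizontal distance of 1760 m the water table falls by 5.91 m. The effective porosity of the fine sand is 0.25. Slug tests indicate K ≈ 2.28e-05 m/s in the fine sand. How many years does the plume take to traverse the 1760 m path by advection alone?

Convert K: 2.28e-05 m/s × 86400 = 1.970 m/day.
Hydraulic gradient i = Δh / L = 5.91 / 1760 = 0.003358.
Darcy flux q = K · i = 1.970 × 0.003358 = 0.006615 m/day.
Seepage velocity v = q / n_e = 0.006615 / 0.25 = 0.02646 m/day.
Travel time t = L / v = 1760 / 0.02646 = 66516 days = 182.1 years.

182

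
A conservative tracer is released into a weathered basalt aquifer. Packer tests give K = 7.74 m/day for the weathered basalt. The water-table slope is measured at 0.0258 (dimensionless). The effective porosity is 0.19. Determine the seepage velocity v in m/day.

Hydraulic gradient i = 0.0258.
Darcy flux q = K · i = 7.740 × 0.02580 = 0.1997 m/day.
Seepage velocity v = q / n_e = 0.1997 / 0.19 = 1.051 m/day.

1.05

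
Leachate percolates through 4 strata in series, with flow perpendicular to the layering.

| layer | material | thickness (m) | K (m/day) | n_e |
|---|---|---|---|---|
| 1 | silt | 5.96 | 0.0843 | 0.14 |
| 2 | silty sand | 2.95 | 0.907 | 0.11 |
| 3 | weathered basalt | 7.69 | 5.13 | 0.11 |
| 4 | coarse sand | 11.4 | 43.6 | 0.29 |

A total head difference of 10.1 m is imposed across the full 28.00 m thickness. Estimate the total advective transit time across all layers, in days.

With flow normal to the layers, continuity requires the same specific discharge q through every layer.
Σ(b_i/K_i) = 5.96/0.0843 + 2.95/0.907 + 7.69/5.13 + 11.4/43.6 = 75.71 d.
q = Δh / Σ(b_i/K_i) = 10.1 / 75.71 = 0.1334 m/day.
In each layer the seepage velocity is v_i = q/n_i, so the layer transit time is t_i = b_i·n_i / q:
  layer 1 (silt): t_1 = 5.96 × 0.14 / 0.1334 = 6.255 d
  layer 2 (silty sand): t_2 = 2.95 × 0.11 / 0.1334 = 2.433 d
  layer 3 (weathered basalt): t_3 = 7.69 × 0.11 / 0.1334 = 6.341 d
  layer 4 (coarse sand): t_4 = 11.4 × 0.29 / 0.1334 = 24.78 d
Total t = Σ t_i = 39.81 days.

39.8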